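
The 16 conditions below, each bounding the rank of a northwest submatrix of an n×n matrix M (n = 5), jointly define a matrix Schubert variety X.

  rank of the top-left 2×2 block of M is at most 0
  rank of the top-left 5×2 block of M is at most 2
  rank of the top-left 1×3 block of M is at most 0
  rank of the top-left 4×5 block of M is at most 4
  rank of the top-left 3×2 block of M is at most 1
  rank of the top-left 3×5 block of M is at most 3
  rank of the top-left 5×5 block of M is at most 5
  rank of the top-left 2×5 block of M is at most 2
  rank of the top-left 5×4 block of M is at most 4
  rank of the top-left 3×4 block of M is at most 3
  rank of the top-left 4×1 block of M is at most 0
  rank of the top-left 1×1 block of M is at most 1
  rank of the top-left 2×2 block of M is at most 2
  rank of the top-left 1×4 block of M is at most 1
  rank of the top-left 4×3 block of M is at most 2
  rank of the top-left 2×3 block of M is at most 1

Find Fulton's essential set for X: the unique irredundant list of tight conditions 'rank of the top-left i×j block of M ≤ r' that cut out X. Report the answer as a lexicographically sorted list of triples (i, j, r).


Reconstructing r_w from the 16 given conditions:

  row 1: 0  0  0  1  1
  row 2: 0  0  1  2  2
  row 3: 0  1  2  3  3
  row 4: 0  1  2  3  4
  row 5: 1  2  3  4  5

the unique w with this rank table is (4, 3, 2, 5, 1).

|D(w)|=7, |Ess(w)|=3:

[(1, 3, 0), (2, 2, 0), (4, 1, 0)]


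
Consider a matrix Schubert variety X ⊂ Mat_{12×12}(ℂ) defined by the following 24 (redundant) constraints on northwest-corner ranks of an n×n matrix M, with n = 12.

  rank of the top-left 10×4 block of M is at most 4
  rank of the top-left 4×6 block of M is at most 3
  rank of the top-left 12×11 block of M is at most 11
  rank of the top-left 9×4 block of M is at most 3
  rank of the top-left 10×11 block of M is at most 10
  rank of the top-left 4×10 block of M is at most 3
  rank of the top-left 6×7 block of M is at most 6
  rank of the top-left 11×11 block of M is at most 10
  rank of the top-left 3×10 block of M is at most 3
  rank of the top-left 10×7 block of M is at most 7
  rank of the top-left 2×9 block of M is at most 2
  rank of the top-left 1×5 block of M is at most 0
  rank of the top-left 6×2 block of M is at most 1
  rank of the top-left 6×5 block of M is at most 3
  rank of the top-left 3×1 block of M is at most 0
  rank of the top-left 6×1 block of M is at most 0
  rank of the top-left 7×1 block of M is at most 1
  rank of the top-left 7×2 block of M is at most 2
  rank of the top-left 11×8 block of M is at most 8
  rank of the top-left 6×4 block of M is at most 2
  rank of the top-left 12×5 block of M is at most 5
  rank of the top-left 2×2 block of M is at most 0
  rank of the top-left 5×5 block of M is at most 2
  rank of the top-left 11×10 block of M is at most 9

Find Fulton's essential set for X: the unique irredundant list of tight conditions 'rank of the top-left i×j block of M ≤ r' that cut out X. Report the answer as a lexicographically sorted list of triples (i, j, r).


Propagating the 24 rank bounds to every northwest block:

  0 0 0 0 0 1 1 1 1 1 1 1
  0 0 1 1 1 2 2 2 2 2 2 2
  0 1 2 2 2 3 3 3 3 3 3 3
  0 1 2 2 2 3 3 3 3 3 4 4
  0 1 2 2 2 3 4 4 4 4 5 5
  0 1 2 2 3 4 5 5 5 5 6 6
  1 2 3 3 4 5 6 6 6 6 7 7
  1 2 3 3 4 5 6 7 7 7 8 8
  1 2 3 3 4 5 6 7 8 8 9 9
  1 2 3 4 5 6 7 8 9 9 10 10
  1 2 3 4 5 6 7 8 9 9 10 11
  1 2 3 4 5 6 7 8 9 10 11 12

second differences of R give the permutation w = (6, 3, 2, 11, 7, 5, 1, 8, 9, 4, 12, 10).

Rothe diagram D(w) (23 cells), 8 SE-corners (essential conditions):

[(1, 5, 0), (2, 2, 0), (4, 10, 3), (5, 5, 2), (6, 1, 0), (6, 4, 2), (9, 4, 3), (11, 10, 9)]


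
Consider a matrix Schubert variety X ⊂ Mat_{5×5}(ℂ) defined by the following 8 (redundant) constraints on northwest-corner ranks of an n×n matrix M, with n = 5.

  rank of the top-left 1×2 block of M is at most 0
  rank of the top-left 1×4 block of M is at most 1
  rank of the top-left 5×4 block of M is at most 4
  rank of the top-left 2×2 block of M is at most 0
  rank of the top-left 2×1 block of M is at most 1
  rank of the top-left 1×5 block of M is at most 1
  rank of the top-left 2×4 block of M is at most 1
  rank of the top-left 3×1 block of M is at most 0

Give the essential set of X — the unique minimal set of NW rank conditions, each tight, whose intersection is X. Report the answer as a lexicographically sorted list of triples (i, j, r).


Propagating the 8 rank bounds to every northwest block:

  R[1]: 0  0  1  1  1
  R[2]: 0  0  1  1  2
  R[3]: 0  1  2  2  3
  R[4]: 1  2  3  3  4
  R[5]: 1  2  3  4  5

the unique w with this rank table is (3, 5, 2, 1, 4).

ℓ(w)=6; the 3 essential cells (i,j,r):

[(2, 2, 0), (2, 4, 1), (3, 1, 0)]


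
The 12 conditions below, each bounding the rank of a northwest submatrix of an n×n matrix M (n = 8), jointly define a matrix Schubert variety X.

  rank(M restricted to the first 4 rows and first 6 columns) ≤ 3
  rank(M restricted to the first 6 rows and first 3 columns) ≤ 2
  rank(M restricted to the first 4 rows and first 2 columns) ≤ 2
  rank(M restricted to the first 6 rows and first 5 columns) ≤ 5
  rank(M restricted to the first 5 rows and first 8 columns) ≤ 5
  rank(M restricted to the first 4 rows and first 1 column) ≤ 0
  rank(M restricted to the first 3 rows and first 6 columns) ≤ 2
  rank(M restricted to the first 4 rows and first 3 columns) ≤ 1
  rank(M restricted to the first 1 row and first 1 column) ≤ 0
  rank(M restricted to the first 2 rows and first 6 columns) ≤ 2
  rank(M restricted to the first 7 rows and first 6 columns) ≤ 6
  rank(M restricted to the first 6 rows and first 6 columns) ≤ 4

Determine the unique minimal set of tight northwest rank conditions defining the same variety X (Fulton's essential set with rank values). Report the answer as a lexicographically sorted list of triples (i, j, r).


Recovering R(i,j) via the rank-extension bound from the 12 conditions:

  R[1]: 0 | 1 | 1 | 1 | 1 | 1 | 1 | 1
  R[2]: 0 | 1 | 1 | 2 | 2 | 2 | 2 | 2
  R[3]: 0 | 1 | 1 | 2 | 2 | 2 | 3 | 3
  R[4]: 0 | 1 | 1 | 2 | 3 | 3 | 4 | 4
  R[5]: 1 | 2 | 2 | 3 | 4 | 4 | 5 | 5
  R[6]: 1 | 2 | 2 | 3 | 4 | 4 | 5 | 6
  R[7]: 1 | 2 | 3 | 4 | 5 | 5 | 6 | 7
  R[8]: 1 | 2 | 3 | 4 | 5 | 6 | 7 | 8

giving w = (2, 4, 7, 5, 1, 8, 3, 6) via Δ²R.

ℓ(w)=11; the 5 essential cells (i,j,r):

[(3, 6, 2), (4, 1, 0), (4, 3, 1), (6, 3, 2), (6, 6, 4)]


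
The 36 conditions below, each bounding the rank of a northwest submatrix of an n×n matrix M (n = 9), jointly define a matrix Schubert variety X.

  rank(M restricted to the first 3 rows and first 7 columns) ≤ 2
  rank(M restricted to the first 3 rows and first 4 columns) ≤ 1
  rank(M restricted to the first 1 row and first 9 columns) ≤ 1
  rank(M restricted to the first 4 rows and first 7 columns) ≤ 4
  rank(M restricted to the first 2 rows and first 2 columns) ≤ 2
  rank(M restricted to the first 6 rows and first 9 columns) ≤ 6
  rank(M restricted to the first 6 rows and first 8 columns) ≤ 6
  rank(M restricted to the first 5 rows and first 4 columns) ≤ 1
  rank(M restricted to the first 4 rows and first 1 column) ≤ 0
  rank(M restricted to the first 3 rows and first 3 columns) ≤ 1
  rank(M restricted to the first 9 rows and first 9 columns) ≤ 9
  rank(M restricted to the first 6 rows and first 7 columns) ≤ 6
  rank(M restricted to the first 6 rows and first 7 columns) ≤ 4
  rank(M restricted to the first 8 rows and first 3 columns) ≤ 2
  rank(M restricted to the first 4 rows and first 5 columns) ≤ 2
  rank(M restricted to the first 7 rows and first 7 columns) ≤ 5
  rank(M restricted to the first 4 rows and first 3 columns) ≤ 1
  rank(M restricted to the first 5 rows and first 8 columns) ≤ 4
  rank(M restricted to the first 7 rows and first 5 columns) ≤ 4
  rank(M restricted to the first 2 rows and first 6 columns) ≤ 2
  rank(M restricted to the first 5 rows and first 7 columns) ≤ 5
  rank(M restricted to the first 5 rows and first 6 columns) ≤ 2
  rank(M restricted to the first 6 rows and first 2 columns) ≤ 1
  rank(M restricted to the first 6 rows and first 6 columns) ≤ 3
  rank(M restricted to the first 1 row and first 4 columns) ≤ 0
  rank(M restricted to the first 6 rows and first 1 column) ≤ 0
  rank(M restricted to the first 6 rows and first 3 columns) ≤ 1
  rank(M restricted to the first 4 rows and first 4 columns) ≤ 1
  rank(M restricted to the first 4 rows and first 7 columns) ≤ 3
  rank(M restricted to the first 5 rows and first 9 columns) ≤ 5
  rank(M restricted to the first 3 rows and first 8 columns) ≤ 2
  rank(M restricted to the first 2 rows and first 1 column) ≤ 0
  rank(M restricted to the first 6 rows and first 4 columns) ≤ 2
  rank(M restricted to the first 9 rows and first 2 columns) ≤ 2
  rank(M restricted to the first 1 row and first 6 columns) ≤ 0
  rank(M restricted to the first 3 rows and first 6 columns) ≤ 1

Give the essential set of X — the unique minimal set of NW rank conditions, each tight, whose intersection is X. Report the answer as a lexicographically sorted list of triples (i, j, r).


Reconstructing r_w from the 36 given conditions:

  i=1: 0 | 0 | 0 | 0 | 0 | 0 | 1 | 1 | 1
  i=2: 0 | 1 | 1 | 1 | 1 | 1 | 2 | 2 | 2
  i=3: 0 | 1 | 1 | 1 | 1 | 1 | 2 | 2 | 3
  i=4: 0 | 1 | 1 | 1 | 2 | 2 | 3 | 3 | 4
  i=5: 0 | 1 | 1 | 1 | 2 | 2 | 3 | 4 | 5
  i=6: 0 | 1 | 1 | 2 | 3 | 3 | 4 | 5 | 6
  i=7: 1 | 2 | 2 | 3 | 4 | 4 | 5 | 6 | 7
  i=8: 1 | 2 | 2 | 3 | 4 | 5 | 6 | 7 | 8
  i=9: 1 | 2 | 3 | 4 | 5 | 6 | 7 | 8 | 9

so w = (7, 2, 9, 5, 8, 4, 1, 6, 3).

Rothe diagram D(w) (23 cells), 8 SE-corners (essential conditions):

[(1, 6, 0), (3, 6, 1), (3, 8, 2), (5, 4, 1), (5, 6, 2), (6, 1, 0), (6, 3, 1), (8, 3, 2)]


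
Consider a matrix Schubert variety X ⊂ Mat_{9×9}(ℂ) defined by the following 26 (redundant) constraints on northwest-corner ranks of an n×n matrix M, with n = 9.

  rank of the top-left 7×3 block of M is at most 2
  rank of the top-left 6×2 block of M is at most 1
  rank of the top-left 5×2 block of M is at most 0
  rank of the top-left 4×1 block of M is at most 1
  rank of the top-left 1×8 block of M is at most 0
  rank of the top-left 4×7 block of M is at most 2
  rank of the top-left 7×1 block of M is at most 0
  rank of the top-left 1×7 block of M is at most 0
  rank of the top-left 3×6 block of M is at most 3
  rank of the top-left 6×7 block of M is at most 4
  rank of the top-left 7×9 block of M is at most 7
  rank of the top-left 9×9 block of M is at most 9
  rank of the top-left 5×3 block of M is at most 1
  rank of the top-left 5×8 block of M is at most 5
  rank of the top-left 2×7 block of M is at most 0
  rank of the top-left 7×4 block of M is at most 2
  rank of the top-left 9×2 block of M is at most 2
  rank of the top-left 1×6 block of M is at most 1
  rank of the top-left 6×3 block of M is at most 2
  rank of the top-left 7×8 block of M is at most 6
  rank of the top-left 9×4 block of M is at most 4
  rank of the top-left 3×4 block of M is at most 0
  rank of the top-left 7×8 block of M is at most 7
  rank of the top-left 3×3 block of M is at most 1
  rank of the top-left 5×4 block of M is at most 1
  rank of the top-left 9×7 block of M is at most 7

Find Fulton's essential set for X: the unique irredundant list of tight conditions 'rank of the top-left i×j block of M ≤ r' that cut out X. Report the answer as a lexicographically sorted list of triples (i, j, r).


Computing R[i][j] = min implied NW-rank bound (n=9, 26 conditions):

  0, 0, 0, 0, 0, 0, 0, 0, 1
  0, 0, 0, 0, 0, 0, 0, 1, 2
  0, 0, 0, 0, 1, 1, 1, 2, 3
  0, 0, 1, 1, 2, 2, 2, 3, 4
  0, 0, 1, 1, 2, 3, 3, 4, 5
  0, 1, 2, 2, 3, 4, 4, 5, 6
  0, 1, 2, 2, 3, 4, 5, 6, 7
  1, 2, 3, 3, 4, 5, 6, 7, 8
  1, 2, 3, 4, 5, 6, 7, 8, 9

the unique w with this rank table is (9, 8, 5, 3, 6, 2, 7, 1, 4).

7 SE-corners of the 27-cell Rothe diagram give Ess(w):

[(1, 8, 0), (2, 7, 0), (3, 4, 0), (5, 2, 0), (5, 4, 1), (7, 1, 0), (7, 4, 2)]


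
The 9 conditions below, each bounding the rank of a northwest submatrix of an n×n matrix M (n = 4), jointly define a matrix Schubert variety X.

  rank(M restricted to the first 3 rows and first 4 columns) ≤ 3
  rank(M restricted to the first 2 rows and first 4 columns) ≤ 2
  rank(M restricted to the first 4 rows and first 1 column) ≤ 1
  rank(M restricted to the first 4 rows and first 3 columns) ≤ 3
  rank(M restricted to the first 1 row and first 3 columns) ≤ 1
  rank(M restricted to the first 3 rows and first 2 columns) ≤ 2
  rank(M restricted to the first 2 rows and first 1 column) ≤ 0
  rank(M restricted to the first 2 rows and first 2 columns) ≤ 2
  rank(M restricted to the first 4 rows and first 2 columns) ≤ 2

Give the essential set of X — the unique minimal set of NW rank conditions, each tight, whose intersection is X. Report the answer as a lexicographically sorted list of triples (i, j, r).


Propagating the 9 rank bounds to every northwest block:

  R[1]: 0  1  1  1
  R[2]: 0  1  2  2
  R[3]: 1  2  3  3
  R[4]: 1  2  3  4

reading off 1-entries of Δ²R: w = (2, 3, 1, 4).

ℓ(w)=2; the 1 essential cell (i,j,r):

[(2, 1, 0)]


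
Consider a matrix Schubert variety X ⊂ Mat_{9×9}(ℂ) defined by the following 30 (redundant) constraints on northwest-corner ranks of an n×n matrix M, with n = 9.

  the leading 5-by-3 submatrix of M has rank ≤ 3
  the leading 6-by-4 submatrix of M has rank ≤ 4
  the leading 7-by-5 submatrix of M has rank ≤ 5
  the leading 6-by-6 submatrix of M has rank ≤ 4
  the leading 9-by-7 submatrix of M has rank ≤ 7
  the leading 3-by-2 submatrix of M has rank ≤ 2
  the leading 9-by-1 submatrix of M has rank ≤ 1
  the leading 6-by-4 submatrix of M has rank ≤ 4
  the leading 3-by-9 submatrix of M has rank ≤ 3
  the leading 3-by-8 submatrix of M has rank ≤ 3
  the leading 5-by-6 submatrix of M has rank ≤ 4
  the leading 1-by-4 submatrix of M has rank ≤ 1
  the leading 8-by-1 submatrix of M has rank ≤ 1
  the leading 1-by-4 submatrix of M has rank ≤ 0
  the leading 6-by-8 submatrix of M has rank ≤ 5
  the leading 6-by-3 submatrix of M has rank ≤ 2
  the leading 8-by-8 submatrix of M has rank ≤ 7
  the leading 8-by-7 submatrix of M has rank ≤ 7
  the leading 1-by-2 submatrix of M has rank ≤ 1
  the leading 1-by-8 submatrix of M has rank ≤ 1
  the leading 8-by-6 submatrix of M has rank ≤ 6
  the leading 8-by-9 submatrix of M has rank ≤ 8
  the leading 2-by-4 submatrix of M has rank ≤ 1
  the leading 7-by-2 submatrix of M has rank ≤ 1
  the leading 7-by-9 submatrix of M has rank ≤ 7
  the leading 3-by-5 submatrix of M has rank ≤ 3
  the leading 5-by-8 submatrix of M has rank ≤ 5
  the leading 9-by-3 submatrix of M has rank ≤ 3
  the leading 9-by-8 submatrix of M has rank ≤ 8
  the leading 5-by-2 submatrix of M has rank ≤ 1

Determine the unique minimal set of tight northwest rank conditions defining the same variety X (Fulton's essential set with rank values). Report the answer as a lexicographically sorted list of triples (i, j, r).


Rank table r_w(9×9) implied by the 30 constraints:

  row 1: 0 0 0 0 1 1 1 1 1
  row 2: 1 1 1 1 2 2 2 2 2
  row 3: 1 1 2 2 3 3 3 3 3
  row 4: 1 1 2 3 4 4 4 4 4
  row 5: 1 1 2 3 4 4 5 5 5
  row 6: 1 1 2 3 4 4 5 5 6
  row 7: 1 1 2 3 4 5 6 6 7
  row 8: 1 2 3 4 5 6 7 7 8
  row 9: 1 2 3 4 5 6 7 8 9

second differences of R give the permutation w = (5, 1, 3, 4, 7, 9, 6, 2, 8).

D(w) has 12 cells with 4 SE-corners; essential set:

[(1, 4, 0), (6, 6, 4), (6, 8, 5), (7, 2, 1)]


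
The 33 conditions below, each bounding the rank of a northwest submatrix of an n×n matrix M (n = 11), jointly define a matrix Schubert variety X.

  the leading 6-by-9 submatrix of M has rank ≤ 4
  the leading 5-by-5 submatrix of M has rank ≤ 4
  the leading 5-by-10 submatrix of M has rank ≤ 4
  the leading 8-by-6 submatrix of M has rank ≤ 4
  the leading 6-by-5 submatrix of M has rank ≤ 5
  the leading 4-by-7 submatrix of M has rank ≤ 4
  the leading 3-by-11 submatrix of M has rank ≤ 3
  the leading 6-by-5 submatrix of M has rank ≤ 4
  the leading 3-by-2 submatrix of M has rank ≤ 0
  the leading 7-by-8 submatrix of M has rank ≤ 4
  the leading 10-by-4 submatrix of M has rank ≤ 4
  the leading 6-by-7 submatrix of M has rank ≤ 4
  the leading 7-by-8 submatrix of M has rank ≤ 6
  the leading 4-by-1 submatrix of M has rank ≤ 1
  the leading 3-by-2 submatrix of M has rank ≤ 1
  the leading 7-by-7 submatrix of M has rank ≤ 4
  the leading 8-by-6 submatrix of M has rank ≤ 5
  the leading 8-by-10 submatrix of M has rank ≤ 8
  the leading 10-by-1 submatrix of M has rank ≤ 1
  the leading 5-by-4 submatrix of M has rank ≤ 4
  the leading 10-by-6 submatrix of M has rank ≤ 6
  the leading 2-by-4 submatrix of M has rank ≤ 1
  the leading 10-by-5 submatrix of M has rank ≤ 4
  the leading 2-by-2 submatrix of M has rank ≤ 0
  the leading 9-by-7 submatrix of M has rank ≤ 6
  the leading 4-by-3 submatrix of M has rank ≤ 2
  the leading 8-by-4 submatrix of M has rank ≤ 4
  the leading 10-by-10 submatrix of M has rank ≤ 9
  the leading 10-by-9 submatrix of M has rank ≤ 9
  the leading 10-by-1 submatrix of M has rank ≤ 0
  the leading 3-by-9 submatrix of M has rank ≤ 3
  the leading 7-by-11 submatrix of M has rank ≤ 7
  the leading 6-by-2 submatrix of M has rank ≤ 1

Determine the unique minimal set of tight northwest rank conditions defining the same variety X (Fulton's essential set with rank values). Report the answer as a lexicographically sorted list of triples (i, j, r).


Recovering R(i,j) via the rank-extension bound from the 33 conditions:

  R[1]: 0 0 1 1 1 1 1 1 1 1 1
  R[2]: 0 0 1 1 2 2 2 2 2 2 2
  R[3]: 0 0 1 2 3 3 3 3 3 3 3
  R[4]: 0 1 2 3 4 4 4 4 4 4 4
  R[5]: 0 1 2 3 4 4 4 4 4 4 5
  R[6]: 0 1 2 3 4 4 4 4 4 5 6
  R[7]: 0 1 2 3 4 4 4 4 5 6 7
  R[8]: 0 1 2 3 4 4 5 5 6 7 8
  R[9]: 0 1 2 3 4 5 6 6 7 8 9
  R[10]: 0 1 2 3 4 5 6 7 8 9 10
  R[11]: 1 2 3 4 5 6 7 8 9 10 11

the unique w with this rank table is (3, 5, 4, 2, 11, 10, 9, 7, 6, 8, 1).

ℓ(w)=27; the 7 essential cells (i,j,r):

[(2, 4, 1), (3, 2, 0), (5, 10, 4), (6, 9, 4), (7, 8, 4), (8, 6, 4), (10, 1, 0)]


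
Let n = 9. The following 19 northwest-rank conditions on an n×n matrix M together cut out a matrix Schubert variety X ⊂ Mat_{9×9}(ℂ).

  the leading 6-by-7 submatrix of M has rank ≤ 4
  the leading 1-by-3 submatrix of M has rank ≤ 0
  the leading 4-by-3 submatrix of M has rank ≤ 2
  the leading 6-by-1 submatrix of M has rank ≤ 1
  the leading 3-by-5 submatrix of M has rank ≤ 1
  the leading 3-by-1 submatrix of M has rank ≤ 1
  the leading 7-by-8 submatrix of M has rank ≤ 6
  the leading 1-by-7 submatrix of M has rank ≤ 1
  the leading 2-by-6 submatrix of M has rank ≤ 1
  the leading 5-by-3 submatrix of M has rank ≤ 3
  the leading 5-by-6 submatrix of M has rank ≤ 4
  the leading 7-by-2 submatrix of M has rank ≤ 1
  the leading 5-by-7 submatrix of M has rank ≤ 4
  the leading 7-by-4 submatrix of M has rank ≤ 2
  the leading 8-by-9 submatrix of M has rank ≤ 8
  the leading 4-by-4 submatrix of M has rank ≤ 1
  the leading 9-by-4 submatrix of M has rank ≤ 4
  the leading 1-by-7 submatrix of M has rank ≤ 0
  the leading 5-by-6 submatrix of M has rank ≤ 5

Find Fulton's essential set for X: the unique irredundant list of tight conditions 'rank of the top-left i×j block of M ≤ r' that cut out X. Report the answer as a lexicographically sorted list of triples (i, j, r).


Recovering R(i,j) via the rank-extension bound from the 19 conditions:

  0 0 0 0 0 0 0 1 1
  1 1 1 1 1 1 1 2 2
  1 1 1 1 1 2 2 3 3
  1 1 1 1 2 3 3 4 4
  1 1 2 2 3 4 4 5 5
  1 1 2 2 3 4 4 5 6
  1 1 2 2 3 4 5 6 7
  1 2 3 3 4 5 6 7 8
  1 2 3 4 5 6 7 8 9

giving w = (8, 1, 6, 5, 3, 9, 7, 2, 4) via Δ²R.

Fulton essential set (6 of the 20 Rothe cells):

[(1, 7, 0), (3, 5, 1), (4, 4, 1), (6, 7, 4), (7, 2, 1), (7, 4, 2)]


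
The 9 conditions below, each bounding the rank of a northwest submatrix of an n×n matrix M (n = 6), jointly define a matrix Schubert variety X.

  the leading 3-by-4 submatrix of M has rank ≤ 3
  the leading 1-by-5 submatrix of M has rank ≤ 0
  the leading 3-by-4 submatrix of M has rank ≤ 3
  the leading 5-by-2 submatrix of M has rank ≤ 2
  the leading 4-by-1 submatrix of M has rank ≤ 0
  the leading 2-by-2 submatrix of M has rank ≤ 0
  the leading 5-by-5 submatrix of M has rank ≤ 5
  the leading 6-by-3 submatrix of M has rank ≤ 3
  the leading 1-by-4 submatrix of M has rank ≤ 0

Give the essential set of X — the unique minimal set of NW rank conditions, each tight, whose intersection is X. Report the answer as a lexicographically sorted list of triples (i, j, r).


Rank table r_w(6×6) implied by the 9 constraints:

  R[1]: 0 0 0 0 0 1
  R[2]: 0 0 1 1 1 2
  R[3]: 0 1 2 2 2 3
  R[4]: 0 1 2 3 3 4
  R[5]: 1 2 3 4 4 5
  R[6]: 1 2 3 4 5 6

so w = (6, 3, 2, 4, 1, 5).

Fulton essential set (3 of the 9 Rothe cells):

[(1, 5, 0), (2, 2, 0), (4, 1, 0)]


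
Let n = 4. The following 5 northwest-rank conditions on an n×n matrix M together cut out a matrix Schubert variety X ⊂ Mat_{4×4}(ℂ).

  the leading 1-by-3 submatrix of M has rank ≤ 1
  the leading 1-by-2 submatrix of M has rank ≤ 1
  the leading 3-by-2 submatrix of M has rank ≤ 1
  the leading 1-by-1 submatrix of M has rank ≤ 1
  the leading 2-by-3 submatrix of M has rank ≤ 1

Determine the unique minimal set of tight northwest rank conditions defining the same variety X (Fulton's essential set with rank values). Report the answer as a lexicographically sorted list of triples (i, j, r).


Rank table r_w(4×4) implied by the 5 constraints:

  i=1: 1 | 1 | 1 | 1
  i=2: 1 | 1 | 1 | 2
  i=3: 1 | 1 | 2 | 3
  i=4: 1 | 2 | 3 | 4

reading off 1-entries of Δ²R: w = (1, 4, 3, 2).

2 SE-corners of the 3-cell Rothe diagram give Ess(w):

[(2, 3, 1), (3, 2, 1)]


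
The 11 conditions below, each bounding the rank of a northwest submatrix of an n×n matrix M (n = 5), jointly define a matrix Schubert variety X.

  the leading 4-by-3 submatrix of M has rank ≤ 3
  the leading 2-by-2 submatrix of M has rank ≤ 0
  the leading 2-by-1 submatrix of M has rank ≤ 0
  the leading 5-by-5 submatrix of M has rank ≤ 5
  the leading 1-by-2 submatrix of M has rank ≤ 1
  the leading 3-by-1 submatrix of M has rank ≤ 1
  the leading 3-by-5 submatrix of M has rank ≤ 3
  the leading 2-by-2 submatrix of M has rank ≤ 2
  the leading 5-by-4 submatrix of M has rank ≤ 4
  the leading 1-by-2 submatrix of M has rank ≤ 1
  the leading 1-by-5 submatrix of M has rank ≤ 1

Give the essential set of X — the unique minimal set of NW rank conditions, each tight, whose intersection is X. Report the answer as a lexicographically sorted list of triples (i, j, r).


Reconstructing r_w from the 11 given conditions:

  0 | 0 | 1 | 1 | 1
  0 | 0 | 1 | 2 | 2
  1 | 1 | 2 | 3 | 3
  1 | 2 | 3 | 4 | 4
  1 | 2 | 3 | 4 | 5

the unique w with this rank table is (3, 4, 1, 2, 5).

Rothe diagram D(w) (4 cells), 1 SE-corner (essential condition):

[(2, 2, 0)]


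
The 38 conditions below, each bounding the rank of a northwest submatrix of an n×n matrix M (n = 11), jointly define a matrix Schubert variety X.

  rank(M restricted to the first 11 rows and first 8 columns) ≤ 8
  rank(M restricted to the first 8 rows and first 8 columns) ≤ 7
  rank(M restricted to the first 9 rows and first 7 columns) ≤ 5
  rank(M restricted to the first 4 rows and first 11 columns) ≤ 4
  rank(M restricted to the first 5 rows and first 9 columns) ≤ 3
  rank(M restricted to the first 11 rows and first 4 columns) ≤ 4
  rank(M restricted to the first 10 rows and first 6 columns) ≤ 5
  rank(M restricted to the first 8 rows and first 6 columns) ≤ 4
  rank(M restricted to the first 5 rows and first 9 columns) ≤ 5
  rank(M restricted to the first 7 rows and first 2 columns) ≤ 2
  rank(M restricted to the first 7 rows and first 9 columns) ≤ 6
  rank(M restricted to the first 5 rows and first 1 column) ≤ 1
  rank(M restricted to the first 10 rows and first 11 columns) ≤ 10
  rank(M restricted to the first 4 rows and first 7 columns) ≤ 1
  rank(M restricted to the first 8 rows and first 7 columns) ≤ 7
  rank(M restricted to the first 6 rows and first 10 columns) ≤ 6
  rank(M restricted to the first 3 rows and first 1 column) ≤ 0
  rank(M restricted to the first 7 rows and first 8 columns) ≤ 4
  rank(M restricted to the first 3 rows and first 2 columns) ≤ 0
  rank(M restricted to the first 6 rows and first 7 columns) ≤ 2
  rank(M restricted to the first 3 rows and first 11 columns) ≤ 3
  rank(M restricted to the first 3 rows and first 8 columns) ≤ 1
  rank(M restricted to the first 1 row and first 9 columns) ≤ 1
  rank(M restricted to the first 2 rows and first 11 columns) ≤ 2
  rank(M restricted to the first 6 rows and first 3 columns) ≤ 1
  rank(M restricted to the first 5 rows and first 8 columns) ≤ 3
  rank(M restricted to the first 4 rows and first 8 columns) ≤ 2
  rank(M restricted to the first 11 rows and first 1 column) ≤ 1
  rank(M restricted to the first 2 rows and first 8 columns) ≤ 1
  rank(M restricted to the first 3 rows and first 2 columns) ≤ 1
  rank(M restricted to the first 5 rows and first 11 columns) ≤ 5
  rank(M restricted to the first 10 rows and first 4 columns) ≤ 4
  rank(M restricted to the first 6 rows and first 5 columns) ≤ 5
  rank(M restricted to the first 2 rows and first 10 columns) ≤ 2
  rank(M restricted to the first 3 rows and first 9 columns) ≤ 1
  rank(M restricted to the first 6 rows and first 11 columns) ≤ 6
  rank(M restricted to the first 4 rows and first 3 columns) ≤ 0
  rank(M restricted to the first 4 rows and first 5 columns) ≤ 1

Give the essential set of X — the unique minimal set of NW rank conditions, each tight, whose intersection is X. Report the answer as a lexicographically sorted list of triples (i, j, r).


The tightest implied rank at each (i,j), from the 38 conditions:

  i=1: 0  0  0  1  1  1  1  1  1  1  1
  i=2: 0  0  0  1  1  1  1  1  1  2  2
  i=3: 0  0  0  1  1  1  1  1  1  2  3
  i=4: 0  0  0  1  1  1  1  2  2  3  4
  i=5: 1  1  1  2  2  2  2  3  3  4  5
  i=6: 1  1  1  2  2  2  2  3  4  5  6
  i=7: 1  2  2  3  3  3  3  4  5  6  7
  i=8: 1  2  3  4  4  4  4  5  6  7  8
  i=9: 1  2  3  4  5  5  5  6  7  8  9
  i=10: 1  2  3  4  5  5  6  7  8  9  10
  i=11: 1  2  3  4  5  6  7  8  9  10  11

second differences of R give the permutation w = (4, 10, 11, 8, 1, 9, 2, 3, 5, 7, 6).

6 SE-corners of the 31-cell Rothe diagram give Ess(w):

[(3, 9, 1), (4, 3, 0), (4, 7, 1), (6, 3, 1), (6, 7, 2), (10, 6, 5)]


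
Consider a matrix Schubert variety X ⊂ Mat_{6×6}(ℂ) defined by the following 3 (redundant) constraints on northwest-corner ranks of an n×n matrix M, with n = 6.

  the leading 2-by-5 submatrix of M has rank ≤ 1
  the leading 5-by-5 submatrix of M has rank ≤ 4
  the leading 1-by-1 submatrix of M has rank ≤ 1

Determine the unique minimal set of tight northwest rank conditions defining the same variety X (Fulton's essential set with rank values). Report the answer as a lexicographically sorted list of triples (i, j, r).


Rank table r_w(6×6) implied by the 3 constraints:

  R[1]: 1  1  1  1  1  1
  R[2]: 1  1  1  1  1  2
  R[3]: 1  2  2  2  2  3
  R[4]: 1  2  3  3  3  4
  R[5]: 1  2  3  4  4  5
  R[6]: 1  2  3  4  5  6

reading off 1-entries of Δ²R: w = (1, 6, 2, 3, 4, 5).

ℓ(w)=4; the 1 essential cell (i,j,r):

[(2, 5, 1)]


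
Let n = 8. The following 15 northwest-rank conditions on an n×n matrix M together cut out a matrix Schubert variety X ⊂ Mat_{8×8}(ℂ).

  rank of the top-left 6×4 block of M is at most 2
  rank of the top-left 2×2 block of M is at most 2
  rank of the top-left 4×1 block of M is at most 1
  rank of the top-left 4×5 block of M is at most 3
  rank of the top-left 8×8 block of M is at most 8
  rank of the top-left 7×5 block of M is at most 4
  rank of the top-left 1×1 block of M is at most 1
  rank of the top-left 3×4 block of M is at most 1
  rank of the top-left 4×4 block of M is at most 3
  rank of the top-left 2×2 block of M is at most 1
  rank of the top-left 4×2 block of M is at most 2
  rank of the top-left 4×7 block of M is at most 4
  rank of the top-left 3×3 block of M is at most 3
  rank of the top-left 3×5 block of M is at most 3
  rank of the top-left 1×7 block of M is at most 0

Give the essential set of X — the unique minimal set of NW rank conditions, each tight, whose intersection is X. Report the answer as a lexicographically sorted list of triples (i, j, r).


Propagating the 15 rank bounds to every northwest block:

  0  0  0  0  0  0  0  1
  1  1  1  1  1  1  1  2
  1  1  1  1  2  2  2  3
  1  2  2  2  3  3  3  4
  1  2  2  2  3  4  4  5
  1  2  2  2  3  4  5  6
  1  2  3  3  4  5  6  7
  1  2  3  4  5  6  7  8

giving w = (8, 1, 5, 2, 6, 7, 3, 4) via Δ²R.

D(w) has 14 cells with 3 SE-corners; essential set:

[(1, 7, 0), (3, 4, 1), (6, 4, 2)]


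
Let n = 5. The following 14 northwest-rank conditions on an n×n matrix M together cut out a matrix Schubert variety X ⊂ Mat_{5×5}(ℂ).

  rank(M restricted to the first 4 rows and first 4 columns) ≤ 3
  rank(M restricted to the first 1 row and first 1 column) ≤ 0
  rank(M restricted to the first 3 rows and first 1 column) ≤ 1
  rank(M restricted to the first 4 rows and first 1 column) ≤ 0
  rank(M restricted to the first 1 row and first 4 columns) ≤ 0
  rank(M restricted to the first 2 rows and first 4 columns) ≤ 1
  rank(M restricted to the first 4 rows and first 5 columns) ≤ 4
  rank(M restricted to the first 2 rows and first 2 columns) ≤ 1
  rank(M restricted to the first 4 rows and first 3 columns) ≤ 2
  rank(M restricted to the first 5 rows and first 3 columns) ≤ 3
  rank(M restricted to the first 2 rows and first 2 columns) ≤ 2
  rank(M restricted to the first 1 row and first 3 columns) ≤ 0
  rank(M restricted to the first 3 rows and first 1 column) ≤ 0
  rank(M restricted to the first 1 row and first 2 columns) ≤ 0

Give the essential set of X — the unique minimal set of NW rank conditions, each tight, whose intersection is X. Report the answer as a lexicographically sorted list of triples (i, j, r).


Reconstructing r_w from the 14 given conditions:

  row 1: 0, 0, 0, 0, 1
  row 2: 0, 1, 1, 1, 2
  row 3: 0, 1, 2, 2, 3
  row 4: 0, 1, 2, 3, 4
  row 5: 1, 2, 3, 4, 5

hence w(1..5) = (5, 2, 3, 4, 1).

ℓ(w)=7; the 2 essential cells (i,j,r):

[(1, 4, 0), (4, 1, 0)]


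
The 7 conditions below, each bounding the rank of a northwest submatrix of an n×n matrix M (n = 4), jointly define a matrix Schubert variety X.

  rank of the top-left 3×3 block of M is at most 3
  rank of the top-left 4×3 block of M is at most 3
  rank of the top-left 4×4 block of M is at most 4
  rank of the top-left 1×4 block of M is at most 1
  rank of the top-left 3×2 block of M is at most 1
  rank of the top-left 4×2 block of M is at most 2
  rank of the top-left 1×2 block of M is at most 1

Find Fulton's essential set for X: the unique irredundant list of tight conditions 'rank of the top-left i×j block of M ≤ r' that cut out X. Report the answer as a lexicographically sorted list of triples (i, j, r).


Propagating the 7 rank bounds to every northwest block:

  row 1: 1 | 1 | 1 | 1
  row 2: 1 | 1 | 2 | 2
  row 3: 1 | 1 | 2 | 3
  row 4: 1 | 2 | 3 | 4

reading off 1-entries of Δ²R: w = (1, 3, 4, 2).

1 SE-corner of the 2-cell Rothe diagram gives Ess(w):

[(3, 2, 1)]


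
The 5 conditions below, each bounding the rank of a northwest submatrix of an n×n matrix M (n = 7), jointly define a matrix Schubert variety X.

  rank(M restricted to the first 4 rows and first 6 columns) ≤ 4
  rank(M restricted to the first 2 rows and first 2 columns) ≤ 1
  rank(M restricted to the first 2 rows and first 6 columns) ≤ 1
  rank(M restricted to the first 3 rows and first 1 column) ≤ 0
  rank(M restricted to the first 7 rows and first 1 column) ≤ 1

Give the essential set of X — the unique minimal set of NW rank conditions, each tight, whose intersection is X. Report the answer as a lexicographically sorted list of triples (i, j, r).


Propagating the 5 rank bounds to every northwest block:

  row 1: 0, 1, 1, 1, 1, 1, 1
  row 2: 0, 1, 1, 1, 1, 1, 2
  row 3: 0, 1, 2, 2, 2, 2, 3
  row 4: 1, 2, 3, 3, 3, 3, 4
  row 5: 1, 2, 3, 4, 4, 4, 5
  row 6: 1, 2, 3, 4, 5, 5, 6
  row 7: 1, 2, 3, 4, 5, 6, 7

hence w(1..7) = (2, 7, 3, 1, 4, 5, 6).

D(w) has 7 cells with 2 SE-corners; essential set:

[(2, 6, 1), (3, 1, 0)]


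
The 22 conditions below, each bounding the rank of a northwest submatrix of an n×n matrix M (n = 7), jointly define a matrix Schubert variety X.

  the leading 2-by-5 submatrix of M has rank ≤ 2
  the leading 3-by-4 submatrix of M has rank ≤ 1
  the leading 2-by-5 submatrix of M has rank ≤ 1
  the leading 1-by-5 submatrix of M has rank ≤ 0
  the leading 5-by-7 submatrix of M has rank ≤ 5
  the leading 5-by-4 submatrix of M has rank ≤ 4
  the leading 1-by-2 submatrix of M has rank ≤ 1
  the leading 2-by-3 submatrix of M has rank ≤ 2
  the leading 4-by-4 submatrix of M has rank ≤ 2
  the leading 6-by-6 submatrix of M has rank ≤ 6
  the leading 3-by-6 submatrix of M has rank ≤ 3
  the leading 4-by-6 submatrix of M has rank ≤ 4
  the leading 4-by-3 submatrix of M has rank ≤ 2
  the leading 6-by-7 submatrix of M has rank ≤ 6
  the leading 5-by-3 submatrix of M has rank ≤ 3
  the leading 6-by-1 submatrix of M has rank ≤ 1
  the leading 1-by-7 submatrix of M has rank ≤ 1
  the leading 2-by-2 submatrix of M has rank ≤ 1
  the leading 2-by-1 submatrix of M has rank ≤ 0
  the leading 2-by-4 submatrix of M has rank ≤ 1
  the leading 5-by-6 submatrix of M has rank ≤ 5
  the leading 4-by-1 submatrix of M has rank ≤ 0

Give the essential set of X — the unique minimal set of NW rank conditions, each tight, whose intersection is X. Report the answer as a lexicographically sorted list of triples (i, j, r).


The tightest implied rank at each (i,j), from the 22 conditions:

  row 1: 0 | 0 | 0 | 0 | 0 | 1 | 1
  row 2: 0 | 1 | 1 | 1 | 1 | 2 | 2
  row 3: 0 | 1 | 1 | 1 | 2 | 3 | 3
  row 4: 0 | 1 | 2 | 2 | 3 | 4 | 4
  row 5: 1 | 2 | 3 | 3 | 4 | 5 | 5
  row 6: 1 | 2 | 3 | 4 | 5 | 6 | 6
  row 7: 1 | 2 | 3 | 4 | 5 | 6 | 7

the unique w with this rank table is (6, 2, 5, 3, 1, 4, 7).

Rothe diagram D(w) (10 cells), 3 SE-corners (essential conditions):

[(1, 5, 0), (3, 4, 1), (4, 1, 0)]


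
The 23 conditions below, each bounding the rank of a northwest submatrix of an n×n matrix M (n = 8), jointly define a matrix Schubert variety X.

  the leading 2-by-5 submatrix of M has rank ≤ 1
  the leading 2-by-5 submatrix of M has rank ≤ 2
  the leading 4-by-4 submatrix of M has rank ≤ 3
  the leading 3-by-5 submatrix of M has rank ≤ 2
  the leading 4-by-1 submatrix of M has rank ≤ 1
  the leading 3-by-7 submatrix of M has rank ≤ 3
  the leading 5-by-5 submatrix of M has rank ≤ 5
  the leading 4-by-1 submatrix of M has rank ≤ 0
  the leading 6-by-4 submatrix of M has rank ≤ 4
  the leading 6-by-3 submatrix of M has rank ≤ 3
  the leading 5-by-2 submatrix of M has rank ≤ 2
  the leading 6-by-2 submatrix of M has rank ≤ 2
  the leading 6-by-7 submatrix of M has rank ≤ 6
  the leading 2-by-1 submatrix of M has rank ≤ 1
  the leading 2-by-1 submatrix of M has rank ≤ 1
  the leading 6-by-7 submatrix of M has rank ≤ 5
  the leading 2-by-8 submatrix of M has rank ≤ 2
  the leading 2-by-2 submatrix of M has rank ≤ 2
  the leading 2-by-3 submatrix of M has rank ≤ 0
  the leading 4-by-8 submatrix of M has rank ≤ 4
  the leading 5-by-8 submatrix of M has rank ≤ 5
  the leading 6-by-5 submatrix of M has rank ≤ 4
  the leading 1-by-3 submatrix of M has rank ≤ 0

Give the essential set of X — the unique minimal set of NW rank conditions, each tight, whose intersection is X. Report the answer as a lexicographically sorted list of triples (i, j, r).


Reconstructing r_w from the 23 given conditions:

  i=1: 0 0 0 1 1 1 1 1
  i=2: 0 0 0 1 1 2 2 2
  i=3: 0 1 1 2 2 3 3 3
  i=4: 0 1 2 3 3 4 4 4
  i=5: 1 2 3 4 4 5 5 5
  i=6: 1 2 3 4 4 5 5 6
  i=7: 1 2 3 4 5 6 6 7
  i=8: 1 2 3 4 5 6 7 8

second differences of R give the permutation w = (4, 6, 2, 3, 1, 8, 5, 7).

D(w) has 11 cells with 5 SE-corners; essential set:

[(2, 3, 0), (2, 5, 1), (4, 1, 0), (6, 5, 4), (6, 7, 5)]


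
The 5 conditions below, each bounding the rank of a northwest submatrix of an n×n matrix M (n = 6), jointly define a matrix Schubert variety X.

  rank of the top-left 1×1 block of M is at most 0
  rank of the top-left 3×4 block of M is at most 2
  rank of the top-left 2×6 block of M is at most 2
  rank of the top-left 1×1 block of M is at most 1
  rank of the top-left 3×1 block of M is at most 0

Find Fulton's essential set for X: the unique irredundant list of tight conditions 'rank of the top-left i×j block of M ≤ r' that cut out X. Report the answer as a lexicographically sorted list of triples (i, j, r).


Computing R[i][j] = min implied NW-rank bound (n=6, 5 conditions):

  i=1: 0  1  1  1  1  1
  i=2: 0  1  2  2  2  2
  i=3: 0  1  2  2  3  3
  i=4: 1  2  3  3  4  4
  i=5: 1  2  3  4  5  5
  i=6: 1  2  3  4  5  6

giving w = (2, 3, 5, 1, 4, 6) via Δ²R.

2 SE-corners of the 4-cell Rothe diagram give Ess(w):

[(3, 1, 0), (3, 4, 2)]


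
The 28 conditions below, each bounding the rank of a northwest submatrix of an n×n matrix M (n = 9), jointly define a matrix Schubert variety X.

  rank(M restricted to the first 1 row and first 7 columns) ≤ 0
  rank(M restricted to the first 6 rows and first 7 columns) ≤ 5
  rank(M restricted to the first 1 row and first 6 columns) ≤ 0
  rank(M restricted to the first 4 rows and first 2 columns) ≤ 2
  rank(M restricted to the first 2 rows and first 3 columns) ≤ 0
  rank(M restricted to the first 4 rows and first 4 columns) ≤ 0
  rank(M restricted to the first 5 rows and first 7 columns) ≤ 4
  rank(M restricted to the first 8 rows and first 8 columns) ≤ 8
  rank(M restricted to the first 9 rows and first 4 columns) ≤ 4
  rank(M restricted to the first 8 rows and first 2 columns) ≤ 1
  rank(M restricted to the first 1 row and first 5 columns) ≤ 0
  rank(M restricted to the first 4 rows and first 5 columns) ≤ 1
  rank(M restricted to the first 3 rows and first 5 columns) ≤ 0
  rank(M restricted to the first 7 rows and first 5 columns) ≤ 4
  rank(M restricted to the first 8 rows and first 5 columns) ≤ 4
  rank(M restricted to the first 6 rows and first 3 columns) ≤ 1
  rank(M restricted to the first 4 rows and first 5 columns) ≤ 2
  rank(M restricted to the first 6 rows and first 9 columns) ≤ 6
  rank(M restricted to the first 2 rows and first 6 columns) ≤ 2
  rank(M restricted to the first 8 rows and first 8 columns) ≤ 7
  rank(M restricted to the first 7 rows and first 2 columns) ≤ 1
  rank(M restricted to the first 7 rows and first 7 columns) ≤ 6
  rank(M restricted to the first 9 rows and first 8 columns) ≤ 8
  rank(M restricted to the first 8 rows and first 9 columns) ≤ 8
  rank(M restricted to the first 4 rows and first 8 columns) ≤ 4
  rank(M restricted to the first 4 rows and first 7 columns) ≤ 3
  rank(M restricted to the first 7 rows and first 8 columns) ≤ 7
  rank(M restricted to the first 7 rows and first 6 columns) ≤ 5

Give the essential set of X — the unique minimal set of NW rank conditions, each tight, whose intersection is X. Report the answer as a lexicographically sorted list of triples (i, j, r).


Rank table r_w(9×9) implied by the 28 constraints:

  R[1]: 0  0  0  0  0  0  0  1  1
  R[2]: 0  0  0  0  0  1  1  2  2
  R[3]: 0  0  0  0  0  1  2  3  3
  R[4]: 0  0  0  0  1  2  3  4  4
  R[5]: 1  1  1  1  2  3  4  5  5
  R[6]: 1  1  1  2  3  4  5  6  6
  R[7]: 1  1  2  3  4  5  6  7  7
  R[8]: 1  1  2  3  4  5  6  7  8
  R[9]: 1  2  3  4  5  6  7  8  9

giving w = (8, 6, 7, 5, 1, 4, 3, 9, 2) via Δ²R.

D(w) has 25 cells with 5 SE-corners; essential set:

[(1, 7, 0), (3, 5, 0), (4, 4, 0), (6, 3, 1), (8, 2, 1)]


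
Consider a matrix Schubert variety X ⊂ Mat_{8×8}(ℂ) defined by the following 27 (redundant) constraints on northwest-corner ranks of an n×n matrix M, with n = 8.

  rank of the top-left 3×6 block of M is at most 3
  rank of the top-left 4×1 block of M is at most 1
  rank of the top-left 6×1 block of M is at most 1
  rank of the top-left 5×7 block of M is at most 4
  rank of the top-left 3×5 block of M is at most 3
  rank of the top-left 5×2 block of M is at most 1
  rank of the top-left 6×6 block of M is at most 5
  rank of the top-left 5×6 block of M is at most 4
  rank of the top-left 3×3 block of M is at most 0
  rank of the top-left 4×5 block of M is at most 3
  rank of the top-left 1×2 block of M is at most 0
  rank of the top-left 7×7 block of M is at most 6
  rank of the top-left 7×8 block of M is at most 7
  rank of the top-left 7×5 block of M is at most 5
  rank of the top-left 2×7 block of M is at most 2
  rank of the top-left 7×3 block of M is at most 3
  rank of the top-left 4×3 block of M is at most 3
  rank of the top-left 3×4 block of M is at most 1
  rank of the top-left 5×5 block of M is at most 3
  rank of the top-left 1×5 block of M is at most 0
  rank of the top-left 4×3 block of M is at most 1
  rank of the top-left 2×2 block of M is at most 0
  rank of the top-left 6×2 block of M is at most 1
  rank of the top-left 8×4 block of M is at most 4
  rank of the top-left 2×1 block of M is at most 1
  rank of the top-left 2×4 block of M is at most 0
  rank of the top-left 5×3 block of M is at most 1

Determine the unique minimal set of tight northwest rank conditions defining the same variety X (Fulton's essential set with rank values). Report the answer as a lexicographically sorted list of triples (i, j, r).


Recovering R(i,j) via the rank-extension bound from the 27 conditions:

  i=1: 0 0 0 0 0 1 1 1
  i=2: 0 0 0 0 1 2 2 2
  i=3: 0 0 0 1 2 3 3 3
  i=4: 1 1 1 2 3 4 4 4
  i=5: 1 1 1 2 3 4 4 5
  i=6: 1 1 2 3 4 5 5 6
  i=7: 1 2 3 4 5 6 6 7
  i=8: 1 2 3 4 5 6 7 8

second differences of R give the permutation w = (6, 5, 4, 1, 8, 3, 2, 7).

Rothe diagram D(w) (16 cells), 6 SE-corners (essential conditions):

[(1, 5, 0), (2, 4, 0), (3, 3, 0), (5, 3, 1), (5, 7, 4), (6, 2, 1)]
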